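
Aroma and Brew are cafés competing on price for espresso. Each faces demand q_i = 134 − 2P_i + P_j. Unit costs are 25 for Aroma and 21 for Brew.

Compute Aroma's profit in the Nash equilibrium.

2563.28

Aroma's profit: π = (P_{Aroma} − 25)(134 − 2P_{Aroma} + P_{Brew}).
∂π/∂P_{Aroma} = 184 − 4P_{Aroma} + P_{Brew} = 0 ⇒ P_{Aroma} = 46 + 0.25P_{Brew}.
Similarly P_{Brew} = 44 + 0.25P_{Aroma}.
Plugging P_{Brew} into Aroma's best response: P_{Aroma} = 46 + 0.25(44 + 0.25P_{Aroma}) ⇒ 0.9375P_{Aroma} = 57, so P_{Aroma} = 60.8.
Then P_{Brew} = 44 + 0.25·60.8 = 59.2.
q_{Aroma} = 134 − 2·60.8 + 59.2 = 71.6.
Profit = (60.8 − 25)·71.6 = 2563.28.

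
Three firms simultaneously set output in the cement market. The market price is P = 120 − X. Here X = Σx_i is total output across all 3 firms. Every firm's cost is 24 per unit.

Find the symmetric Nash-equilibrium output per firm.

24

A representative firm's profit is π_i = x_i(120 − X) − 24x_i, with X = x_i + Σ_{j≠i} x_j.
First-order condition: 96 − 2x_i − Σ_{j≠i} x_j = 0.
With identical firms, set every x_j = x: then 96 − 2x − 2x = 0, i.e. x = 96/4 = 24.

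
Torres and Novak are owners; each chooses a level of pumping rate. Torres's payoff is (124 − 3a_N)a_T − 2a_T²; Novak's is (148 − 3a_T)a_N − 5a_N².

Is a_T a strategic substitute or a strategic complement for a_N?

strategic substitutes

Expanding Torres's payoff: 124a_T − 3a_Na_T − 2a_T².
∂π/∂a_T = 124 − 3a_N − 4a_T = 0, so a_T = 31 − 0.75a_N.
The best-response slope da_T/da_N = −0.75 < 0: the reaction function is downward-sloping, so the choices are strategic substitutes.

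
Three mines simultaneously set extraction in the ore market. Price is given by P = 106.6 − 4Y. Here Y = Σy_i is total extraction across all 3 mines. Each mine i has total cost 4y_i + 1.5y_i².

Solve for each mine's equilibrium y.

5.4

A representative mine's profit is π_i = y_i(106.6 − 4Y) − 4y_i − 1.5y_i², with Y = y_i + Σ_{j≠i} y_j.
First-order condition: 102.6 − 11y_i − 4Σ_{j≠i} y_j = 0.
Imposing symmetry (y_j = y for all j) turns Σ_{j≠i} y_j into 2y, so 102.6 = 19y and y = 5.4.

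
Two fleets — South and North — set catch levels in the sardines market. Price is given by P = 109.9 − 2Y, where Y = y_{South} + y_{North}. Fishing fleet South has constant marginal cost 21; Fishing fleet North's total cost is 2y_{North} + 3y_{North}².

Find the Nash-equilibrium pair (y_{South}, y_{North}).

18.7, 7.05

Fishing fleet South's profit: π = y_{South}(109.9 − 2(y_{South} + y_{North})) − 21y_{South}.
∂π/∂y_{South} = 88.9 − 4y_{South} − 2y_{North} = 0, so y_{South} = 22.225 − 0.5y_{North}.
For North: ∂π/∂y_{North} = 107.9 − 10y_{North} − 2y_{South} = 0 ⇒ y_{North} = 10.79 − 0.2y_{South}.
Plugging y_{North} into South's best response: y_{South} = 22.225 − 0.5(10.79 − 0.2y_{South}) ⇒ 0.9y_{South} = 16.83, so y_{South} = 18.7.
Then y_{North} = 10.79 − 0.2·18.7 = 7.05.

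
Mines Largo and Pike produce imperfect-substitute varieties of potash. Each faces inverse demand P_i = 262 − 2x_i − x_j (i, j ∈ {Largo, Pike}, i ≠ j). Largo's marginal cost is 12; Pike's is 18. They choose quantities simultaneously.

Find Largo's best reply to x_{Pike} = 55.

Mine Largo's profit: π = x_{Largo}(262 − 2x_{Largo} − x_{Pike}) − 12x_{Largo}.
∂π/∂x_{Largo} = 250 − 4x_{Largo} − x_{Pike} = 0 ⇒ x_{Largo} = 62.5 − 0.25x_{Pike}.
At x_{Pike} = 55: x_{Largo} = 62.5 − 0.25·55 = 48.75.

48.75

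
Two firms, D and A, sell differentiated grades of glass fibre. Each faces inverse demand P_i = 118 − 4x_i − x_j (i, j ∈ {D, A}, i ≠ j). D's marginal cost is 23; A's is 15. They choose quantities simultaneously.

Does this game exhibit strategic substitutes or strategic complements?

strategic substitutes

Firm D's profit: π = x_D(118 − 4x_D − x_A) − 23x_D.
∂π/∂x_D = 95 − 8x_D − x_A = 0 ⇒ x_D = 11.875 − 0.125x_A.
The best-response slope dx_D/dx_A = −0.125 < 0: the reaction function is downward-sloping, so the choices are strategic substitutes.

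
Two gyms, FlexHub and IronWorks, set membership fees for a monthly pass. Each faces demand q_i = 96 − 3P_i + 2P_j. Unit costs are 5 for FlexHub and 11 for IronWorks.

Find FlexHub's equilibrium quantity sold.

71.625

FlexHub's profit: π = (P_{FlexHub} − 5)(96 − 3P_{FlexHub} + 2P_{IronWorks}).
∂π/∂P_{FlexHub} = 111 − 6P_{FlexHub} + 2P_{IronWorks} = 0 ⇒ P_{FlexHub} = 18.5 + (1/3)P_{IronWorks}.
Similarly P_{IronWorks} = 21.5 + (1/3)P_{FlexHub}.
Substituting the second reaction function into the first: P_{FlexHub} = 18.5 + (1/3)(21.5 + (1/3)P_{FlexHub}), which gives (8/9)P_{FlexHub} = 77/3 ⇒ P_{FlexHub} = 28.875.
Then P_{IronWorks} = 21.5 + (1/3)·28.875 = 31.125.
q_{FlexHub} = 96 − 3·28.875 + 2·31.125 = 71.625.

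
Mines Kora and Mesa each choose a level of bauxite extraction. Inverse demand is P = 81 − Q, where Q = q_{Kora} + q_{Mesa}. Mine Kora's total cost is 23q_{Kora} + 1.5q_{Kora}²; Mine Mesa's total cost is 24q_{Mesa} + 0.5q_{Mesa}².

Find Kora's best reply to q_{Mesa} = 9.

9.8

Mine Kora's profit: π = q_{Kora}(81 − (q_{Kora} + q_{Mesa})) − 23q_{Kora} − 1.5q_{Kora}².
∂π/∂q_{Kora} = 58 − 5q_{Kora} − q_{Mesa} = 0, so q_{Kora} = 11.6 − 0.2q_{Mesa}.
At q_{Mesa} = 9: q_{Kora} = 11.6 − 0.2·9 = 9.8.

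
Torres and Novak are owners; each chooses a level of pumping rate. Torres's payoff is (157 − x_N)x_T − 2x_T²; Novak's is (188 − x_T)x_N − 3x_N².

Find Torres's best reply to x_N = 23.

Expanding Torres's payoff: 157x_T − x_Nx_T − 2x_T².
∂π/∂x_T = 157 − x_N − 4x_T = 0, so x_T = 39.25 − 0.25x_N.
At x_N = 23: x_T = 39.25 − 0.25·23 = 33.5.

33.5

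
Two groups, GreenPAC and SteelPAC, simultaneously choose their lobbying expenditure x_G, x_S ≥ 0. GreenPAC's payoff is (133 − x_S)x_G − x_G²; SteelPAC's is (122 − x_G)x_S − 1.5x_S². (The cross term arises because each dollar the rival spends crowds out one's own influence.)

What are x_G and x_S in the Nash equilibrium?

55.4, 22.2

Expanding GreenPAC's payoff: 133x_G − x_Sx_G − x_G².
∂π/∂x_G = 133 − x_S − 2x_G = 0, so x_G = 66.5 − 0.5x_S.
Likewise for SteelPAC: x_S = 122/3 − (1/3)x_G.
Substituting the second reaction function into the first: x_G = 66.5 − 0.5(122/3 − (1/3)x_G), which gives (5/6)x_G = 277/6 ⇒ x_G = 55.4.
Then x_S = 122/3 − (1/3)·55.4 = 22.2.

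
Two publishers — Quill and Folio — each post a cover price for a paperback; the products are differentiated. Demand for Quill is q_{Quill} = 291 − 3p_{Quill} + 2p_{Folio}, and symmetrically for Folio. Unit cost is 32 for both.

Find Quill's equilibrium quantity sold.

194.25

Quill's profit: π = (p_{Quill} − 32)(291 − 3p_{Quill} + 2p_{Folio}).
∂π/∂p_{Quill} = 387 − 6p_{Quill} + 2p_{Folio} = 0 ⇒ p_{Quill} = 64.5 + (1/3)p_{Folio}.
By symmetry p_{Folio} = p_{Quill}; substituting into the reaction function, (2/3)p_{Quill} = 64.5 and p_{Quill} = 96.75.
q_{Quill} = 291 − 3·96.75 + 2·96.75 = 194.25.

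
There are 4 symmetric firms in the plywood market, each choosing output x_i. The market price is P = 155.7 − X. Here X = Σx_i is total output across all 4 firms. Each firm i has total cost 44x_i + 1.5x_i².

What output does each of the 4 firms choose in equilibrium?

13.9625

A representative firm's profit is π_i = x_i(155.7 − X) − 44x_i − 1.5x_i², with X = x_i + Σ_{j≠i} x_j.
First-order condition: 111.7 − 5x_i − Σ_{j≠i} x_j = 0.
Imposing symmetry (x_j = x for all j) turns Σ_{j≠i} x_j into 3x, so 111.7 = 8x and x = 13.9625.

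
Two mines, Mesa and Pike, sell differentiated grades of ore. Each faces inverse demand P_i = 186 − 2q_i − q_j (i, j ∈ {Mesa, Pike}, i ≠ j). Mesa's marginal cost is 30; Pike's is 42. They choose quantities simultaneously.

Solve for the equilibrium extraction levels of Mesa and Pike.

Mine Mesa's profit: π = q_{Mesa}(186 − 2q_{Mesa} − q_{Pike}) − 30q_{Mesa}.
∂π/∂q_{Mesa} = 156 − 4q_{Mesa} − q_{Pike} = 0 ⇒ q_{Mesa} = 39 − 0.25q_{Pike}.
Similarly q_{Pike} = 36 − 0.25q_{Mesa}.
Solving the two reaction functions simultaneously: (1 − (−0.25)(−0.25))q_{Mesa} = 39 − 0.25·36, so 0.9375q_{Mesa} = 30 and q_{Mesa} = 32.
Then q_{Pike} = 36 − 0.25·32 = 28.

32, 28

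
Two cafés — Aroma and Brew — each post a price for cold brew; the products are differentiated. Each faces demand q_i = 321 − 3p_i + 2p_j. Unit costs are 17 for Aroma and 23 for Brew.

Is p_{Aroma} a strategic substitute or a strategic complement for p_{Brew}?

Aroma's profit: π = (p_{Aroma} − 17)(321 − 3p_{Aroma} + 2p_{Brew}).
∂π/∂p_{Aroma} = 372 − 6p_{Aroma} + 2p_{Brew} = 0 ⇒ p_{Aroma} = 62 + (1/3)p_{Brew}.
The best-response slope dp_{Aroma}/dp_{Brew} = 1/3 > 0: the reaction function is upward-sloping, so the choices are strategic complements.

strategic complements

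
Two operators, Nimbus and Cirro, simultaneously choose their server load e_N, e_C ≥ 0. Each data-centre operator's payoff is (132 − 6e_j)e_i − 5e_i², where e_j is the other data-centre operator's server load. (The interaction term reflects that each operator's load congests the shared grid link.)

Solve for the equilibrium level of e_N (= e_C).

8.25

Nimbus's payoff is (132 − 6e_C)e_N − 5e_N².
∂π/∂e_N = 132 − 6e_C − 10e_N = 0, so e_N = 13.2 − 0.6e_C.
The game is symmetric, so in equilibrium e_C = e_N: the reaction function gives 1.6e_N = 13.2, hence e_N = 8.25.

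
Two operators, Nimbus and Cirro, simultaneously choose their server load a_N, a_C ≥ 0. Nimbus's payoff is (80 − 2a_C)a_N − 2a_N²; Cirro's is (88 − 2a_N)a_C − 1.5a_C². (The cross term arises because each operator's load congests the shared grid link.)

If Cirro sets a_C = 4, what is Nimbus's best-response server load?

Expanding Nimbus's payoff: 80a_N − 2a_Ca_N − 2a_N².
∂π/∂a_N = 80 − 2a_C − 4a_N = 0, so a_N = 20 − 0.5a_C.
At a_C = 4: a_N = 20 − 0.5·4 = 18.

18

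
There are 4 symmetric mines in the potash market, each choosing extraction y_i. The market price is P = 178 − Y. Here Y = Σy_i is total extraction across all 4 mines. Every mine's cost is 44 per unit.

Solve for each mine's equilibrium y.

26.8

A representative mine's profit is π_i = y_i(178 − Y) − 44y_i, with Y = y_i + Σ_{j≠i} y_j.
First-order condition: 134 − 2y_i − Σ_{j≠i} y_j = 0.
Imposing symmetry (y_j = y for all j) turns Σ_{j≠i} y_j into 3y, so 134 = 5y and y = 26.8.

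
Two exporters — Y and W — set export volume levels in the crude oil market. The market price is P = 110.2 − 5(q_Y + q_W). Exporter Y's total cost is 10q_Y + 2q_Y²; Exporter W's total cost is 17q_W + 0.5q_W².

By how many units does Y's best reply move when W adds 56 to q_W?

-20

Exporter Y's profit: π = q_Y(110.2 − 5(q_Y + q_W)) − 10q_Y − 2q_Y².
∂π/∂q_Y = 100.2 − 14q_Y − 5q_W = 0, so q_Y = 501/70 − (5/14)q_W.
The reaction-function slope is −5/14, so a 56-unit rise in q_W moves q_Y by −5/14 × 56 = −20. Y's best response falls — the actions are strategic substitutes.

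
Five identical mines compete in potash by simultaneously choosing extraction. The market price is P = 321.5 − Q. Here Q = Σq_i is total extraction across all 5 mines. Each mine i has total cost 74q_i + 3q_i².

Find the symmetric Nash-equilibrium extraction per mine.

20.625

A representative mine's profit is π_i = q_i(321.5 − Q) − 74q_i − 3q_i², with Q = q_i + Σ_{j≠i} q_j.
First-order condition: 247.5 − 8q_i − Σ_{j≠i} q_j = 0.
Imposing symmetry (q_j = q for all j) turns Σ_{j≠i} q_j into 4q, so 247.5 = 12q and q = 20.625.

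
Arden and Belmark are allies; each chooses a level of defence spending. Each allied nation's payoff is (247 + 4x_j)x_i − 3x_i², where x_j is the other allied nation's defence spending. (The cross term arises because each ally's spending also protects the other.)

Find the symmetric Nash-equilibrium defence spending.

Arden's payoff is (247 + 4x_B)x_A − 3x_A².
∂π/∂x_A = 247 + 4x_B − 6x_A = 0, so x_A = 247/6 + (2/3)x_B.
Setting x_A = x_B in the reaction function: x_A = 247/6 + (2/3)x_A, so x_A = (247/6) / (1/3) = 123.5.

123.5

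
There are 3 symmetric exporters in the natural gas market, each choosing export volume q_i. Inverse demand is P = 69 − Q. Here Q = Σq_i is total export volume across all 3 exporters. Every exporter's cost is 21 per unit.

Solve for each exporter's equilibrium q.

A representative exporter's profit is π_i = q_i(69 − Q) − 21q_i, with Q = q_i + Σ_{j≠i} q_j.
First-order condition: 48 − 2q_i − Σ_{j≠i} q_j = 0.
Imposing symmetry (q_j = q for all j) turns Σ_{j≠i} q_j into 2q, so 48 = 4q and q = 12.

12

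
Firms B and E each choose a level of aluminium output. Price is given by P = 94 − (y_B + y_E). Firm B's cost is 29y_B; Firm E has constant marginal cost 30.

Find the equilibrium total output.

Firm B's profit: π = y_B(94 − (y_B + y_E)) − 29y_B.
∂π/∂y_B = 65 − 2y_B − y_E = 0, so y_B = 32.5 − 0.5y_E.
By the same steps for E: y_E = 32 − 0.5y_B.
Substituting the second reaction function into the first: y_B = 32.5 − 0.5(32 − 0.5y_B), which gives 0.75y_B = 16.5 ⇒ y_B = 22.
Then y_E = 32 − 0.5·22 = 21.
Total output: 22 + 21 = 43.

43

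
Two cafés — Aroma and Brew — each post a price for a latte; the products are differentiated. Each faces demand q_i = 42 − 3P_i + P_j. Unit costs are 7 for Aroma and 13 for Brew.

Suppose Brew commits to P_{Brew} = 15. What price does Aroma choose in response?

13

Aroma's profit: π = (P_{Aroma} − 7)(42 − 3P_{Aroma} + P_{Brew}).
∂π/∂P_{Aroma} = 63 − 6P_{Aroma} + P_{Brew} = 0 ⇒ P_{Aroma} = 10.5 + (1/6)P_{Brew}.
At P_{Brew} = 15: P_{Aroma} = 10.5 + (1/6)·15 = 13.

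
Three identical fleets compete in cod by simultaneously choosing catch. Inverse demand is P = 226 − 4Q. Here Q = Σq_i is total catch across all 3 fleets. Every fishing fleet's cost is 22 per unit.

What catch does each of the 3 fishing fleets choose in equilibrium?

12.75

A representative fishing fleet's profit is π_i = q_i(226 − 4Q) − 22q_i, with Q = q_i + Σ_{j≠i} q_j.
First-order condition: 204 − 8q_i − 4Σ_{j≠i} q_j = 0.
In a symmetric equilibrium every fishing fleet chooses the same q, so Σ_{j≠i} q_j = 2q. The condition becomes 204 − 16q = 0, giving q = 204/16 = 12.75.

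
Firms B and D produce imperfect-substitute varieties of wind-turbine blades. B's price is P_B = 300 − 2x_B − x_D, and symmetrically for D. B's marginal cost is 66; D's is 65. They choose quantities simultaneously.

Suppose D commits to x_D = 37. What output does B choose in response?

Firm B's profit: π = x_B(300 − 2x_B − x_D) − 66x_B.
∂π/∂x_B = 234 − 4x_B − x_D = 0 ⇒ x_B = 58.5 − 0.25x_D.
At x_D = 37: x_B = 58.5 − 0.25·37 = 49.25.

49.25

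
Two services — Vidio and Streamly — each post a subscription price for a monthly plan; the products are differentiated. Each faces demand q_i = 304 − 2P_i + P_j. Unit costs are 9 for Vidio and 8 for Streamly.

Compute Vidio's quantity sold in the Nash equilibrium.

196.4

Vidio's profit: π = (P_{Vidio} − 9)(304 − 2P_{Vidio} + P_{Streamly}).
∂π/∂P_{Vidio} = 322 − 4P_{Vidio} + P_{Streamly} = 0 ⇒ P_{Vidio} = 80.5 + 0.25P_{Streamly}.
Similarly P_{Streamly} = 80 + 0.25P_{Vidio}.
Solving the two reaction functions simultaneously: (1 − (0.25)(0.25))P_{Vidio} = 80.5 + 0.25·80, so 0.9375P_{Vidio} = 100.5 and P_{Vidio} = 107.2.
Then P_{Streamly} = 80 + 0.25·107.2 = 106.8.
q_{Vidio} = 304 − 2·107.2 + 106.8 = 196.4.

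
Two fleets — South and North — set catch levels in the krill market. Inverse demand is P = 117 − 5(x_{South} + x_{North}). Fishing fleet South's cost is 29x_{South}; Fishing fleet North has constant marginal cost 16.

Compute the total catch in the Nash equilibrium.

12.6

Fishing fleet South's profit: π = x_{South}(117 − 5(x_{South} + x_{North})) − 29x_{South}.
∂π/∂x_{South} = 88 − 10x_{South} − 5x_{North} = 0, so x_{South} = 8.8 − 0.5x_{North}.
By the same steps for North: x_{North} = 10.1 − 0.5x_{South}.
Substituting the second reaction function into the first: x_{South} = 8.8 − 0.5(10.1 − 0.5x_{South}), which gives 0.75x_{South} = 3.75 ⇒ x_{South} = 5.
Then x_{North} = 10.1 − 0.5·5 = 7.6.
Total catch: 5 + 7.6 = 12.6.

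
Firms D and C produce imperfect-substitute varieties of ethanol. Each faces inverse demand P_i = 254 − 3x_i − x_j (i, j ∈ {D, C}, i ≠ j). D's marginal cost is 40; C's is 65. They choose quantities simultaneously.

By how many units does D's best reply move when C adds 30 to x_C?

-5

Firm D's profit: π = x_D(254 − 3x_D − x_C) − 40x_D.
∂π/∂x_D = 214 − 6x_D − x_C = 0 ⇒ x_D = 107/3 − (1/6)x_C.
The reaction-function slope is −1/6, so a 30-unit rise in x_C moves x_D by −1/6 × 30 = −5. D's best response falls — the actions are strategic substitutes.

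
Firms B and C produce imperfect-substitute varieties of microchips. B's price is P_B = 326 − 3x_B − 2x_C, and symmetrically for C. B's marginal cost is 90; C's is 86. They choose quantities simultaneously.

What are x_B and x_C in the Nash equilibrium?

Firm B's profit: π = x_B(326 − 3x_B − 2x_C) − 90x_B.
∂π/∂x_B = 236 − 6x_B − 2x_C = 0 ⇒ x_B = 118/3 − (1/3)x_C.
Similarly x_C = 40 − (1/3)x_B.
Substituting the second reaction function into the first: x_B = 118/3 − (1/3)(40 − (1/3)x_B), which gives (8/9)x_B = 26 ⇒ x_B = 29.25.
Then x_C = 40 − (1/3)·29.25 = 30.25.

29.25, 30.25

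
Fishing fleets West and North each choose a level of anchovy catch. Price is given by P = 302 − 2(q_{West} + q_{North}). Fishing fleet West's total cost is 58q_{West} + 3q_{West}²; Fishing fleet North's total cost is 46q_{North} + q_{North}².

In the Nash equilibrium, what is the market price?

194

Fishing fleet West's profit: π = q_{West}(302 − 2(q_{West} + q_{North})) − 58q_{West} − 3q_{West}².
∂π/∂q_{West} = 244 − 10q_{West} − 2q_{North} = 0, so q_{West} = 24.4 − 0.2q_{North}.
For North: ∂π/∂q_{North} = 256 − 6q_{North} − 2q_{West} = 0 ⇒ q_{North} = 128/3 − (1/3)q_{West}.
Plugging q_{North} into West's best response: q_{West} = 24.4 − 0.2(128/3 − (1/3)q_{West}) ⇒ (14/15)q_{West} = 238/15, so q_{West} = 17.
Then q_{North} = 128/3 − (1/3)·17 = 37.
Equilibrium price: P = 302 − 2·54 = 194.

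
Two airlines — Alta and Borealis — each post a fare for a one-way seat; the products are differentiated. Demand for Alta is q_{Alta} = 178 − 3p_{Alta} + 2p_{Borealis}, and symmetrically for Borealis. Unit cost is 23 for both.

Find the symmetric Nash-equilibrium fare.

Alta's profit: π = (p_{Alta} − 23)(178 − 3p_{Alta} + 2p_{Borealis}).
∂π/∂p_{Alta} = 247 − 6p_{Alta} + 2p_{Borealis} = 0 ⇒ p_{Alta} = 247/6 + (1/3)p_{Borealis}.
The game is symmetric, so in equilibrium p_{Borealis} = p_{Alta}: the reaction function gives (2/3)p_{Alta} = 247/6, hence p_{Alta} = 61.75.

61.75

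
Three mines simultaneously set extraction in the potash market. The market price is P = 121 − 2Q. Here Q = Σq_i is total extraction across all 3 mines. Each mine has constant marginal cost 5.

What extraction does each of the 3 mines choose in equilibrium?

A representative mine's profit is π_i = q_i(121 − 2Q) − 5q_i, with Q = q_i + Σ_{j≠i} q_j.
First-order condition: 116 − 4q_i − 2Σ_{j≠i} q_j = 0.
Imposing symmetry (q_j = q for all j) turns Σ_{j≠i} q_j into 2q, so 116 = 8q and q = 14.5.

14.5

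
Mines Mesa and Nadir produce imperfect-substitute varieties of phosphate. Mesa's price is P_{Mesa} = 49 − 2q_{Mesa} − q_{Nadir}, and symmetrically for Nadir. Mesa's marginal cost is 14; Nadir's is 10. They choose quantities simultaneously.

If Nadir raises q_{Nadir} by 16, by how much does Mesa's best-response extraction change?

-4

Mine Mesa's profit: π = q_{Mesa}(49 − 2q_{Mesa} − q_{Nadir}) − 14q_{Mesa}.
∂π/∂q_{Mesa} = 35 − 4q_{Mesa} − q_{Nadir} = 0 ⇒ q_{Mesa} = 8.75 − 0.25q_{Nadir}.
The reaction-function slope is −0.25, so a 16-unit rise in q_{Nadir} moves q_{Mesa} by −0.25 × 16 = −4. Mesa's best response falls — the actions are strategic substitutes.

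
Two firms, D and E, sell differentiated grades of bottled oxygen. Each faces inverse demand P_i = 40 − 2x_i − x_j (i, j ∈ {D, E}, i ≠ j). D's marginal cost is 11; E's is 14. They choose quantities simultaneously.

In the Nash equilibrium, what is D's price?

Firm D's profit: π = x_D(40 − 2x_D − x_E) − 11x_D.
∂π/∂x_D = 29 − 4x_D − x_E = 0 ⇒ x_D = 7.25 − 0.25x_E.
Similarly x_E = 6.5 − 0.25x_D.
Solving the two reaction functions simultaneously: (1 − (−0.25)(−0.25))x_D = 7.25 − 0.25·6.5, so 0.9375x_D = 5.625 and x_D = 6.
Then x_E = 6.5 − 0.25·6 = 5.
P_D = 40 − 2·6 − 5 = 23.

23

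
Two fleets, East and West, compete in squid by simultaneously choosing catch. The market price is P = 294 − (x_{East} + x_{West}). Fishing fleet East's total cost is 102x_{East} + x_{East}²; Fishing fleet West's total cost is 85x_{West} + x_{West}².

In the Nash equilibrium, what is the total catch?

80.2

Fishing fleet East's profit: π = x_{East}(294 − (x_{East} + x_{West})) − 102x_{East} − x_{East}².
∂π/∂x_{East} = 192 − 4x_{East} − x_{West} = 0, so x_{East} = 48 − 0.25x_{West}.
By the same steps for West: x_{West} = 52.25 − 0.25x_{East}.
Solving the two reaction functions simultaneously: (1 − (−0.25)(−0.25))x_{East} = 48 − 0.25·52.25, so 0.9375x_{East} = 34.9375 and x_{East} = 559/15.
Then x_{West} = 52.25 − 0.25·(559/15) = 644/15.
Total catch: 559/15 + 644/15 = 80.2.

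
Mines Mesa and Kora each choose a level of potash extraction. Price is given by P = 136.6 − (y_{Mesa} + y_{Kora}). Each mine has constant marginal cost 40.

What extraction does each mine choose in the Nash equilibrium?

Mine Mesa's profit: π = y_{Mesa}(136.6 − (y_{Mesa} + y_{Kora})) − 40y_{Mesa}.
∂π/∂y_{Mesa} = 96.6 − 2y_{Mesa} − y_{Kora} = 0, so y_{Mesa} = 48.3 − 0.5y_{Kora}.
The game is symmetric, so in equilibrium y_{Kora} = y_{Mesa}: the reaction function gives 1.5y_{Mesa} = 48.3, hence y_{Mesa} = 32.2.

32.2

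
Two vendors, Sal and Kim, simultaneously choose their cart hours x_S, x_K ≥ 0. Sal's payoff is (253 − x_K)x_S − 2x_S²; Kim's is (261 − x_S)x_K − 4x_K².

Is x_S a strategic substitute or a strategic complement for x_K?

Expanding Sal's payoff: 253x_S − x_Kx_S − 2x_S².
∂π/∂x_S = 253 − x_K − 4x_S = 0, so x_S = 63.25 − 0.25x_K.
The best-response slope dx_S/dx_K = −0.25 < 0: the reaction function is downward-sloping, so the choices are strategic substitutes.

strategic substitutes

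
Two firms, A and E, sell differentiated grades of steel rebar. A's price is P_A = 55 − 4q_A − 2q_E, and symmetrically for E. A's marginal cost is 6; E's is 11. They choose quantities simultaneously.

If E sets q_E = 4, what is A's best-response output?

Firm A's profit: π = q_A(55 − 4q_A − 2q_E) − 6q_A.
∂π/∂q_A = 49 − 8q_A − 2q_E = 0 ⇒ q_A = 6.125 − 0.25q_E.
At q_E = 4: q_A = 6.125 − 0.25·4 = 5.125.

5.125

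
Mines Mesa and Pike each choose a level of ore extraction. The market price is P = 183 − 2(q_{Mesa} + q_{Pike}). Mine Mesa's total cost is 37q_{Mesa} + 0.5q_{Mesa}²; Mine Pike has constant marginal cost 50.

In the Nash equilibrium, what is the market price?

Mine Mesa's profit: π = q_{Mesa}(183 − 2(q_{Mesa} + q_{Pike})) − 37q_{Mesa} − 0.5q_{Mesa}².
∂π/∂q_{Mesa} = 146 − 5q_{Mesa} − 2q_{Pike} = 0, so q_{Mesa} = 29.2 − 0.4q_{Pike}.
For Pike: ∂π/∂q_{Pike} = 133 − 4q_{Pike} − 2q_{Mesa} = 0 ⇒ q_{Pike} = 33.25 − 0.5q_{Mesa}.
Substituting the second reaction function into the first: q_{Mesa} = 29.2 − 0.4(33.25 − 0.5q_{Mesa}), which gives 0.8q_{Mesa} = 15.9 ⇒ q_{Mesa} = 19.875.
Then q_{Pike} = 33.25 − 0.5·19.875 = 23.3125.
Equilibrium price: P = 183 − 2·43.1875 = 96.625.

96.625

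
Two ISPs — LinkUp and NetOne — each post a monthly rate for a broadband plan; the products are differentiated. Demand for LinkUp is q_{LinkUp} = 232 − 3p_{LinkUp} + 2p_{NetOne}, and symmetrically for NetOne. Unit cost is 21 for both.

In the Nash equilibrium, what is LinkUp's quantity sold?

LinkUp's profit: π = (p_{LinkUp} − 21)(232 − 3p_{LinkUp} + 2p_{NetOne}).
∂π/∂p_{LinkUp} = 295 − 6p_{LinkUp} + 2p_{NetOne} = 0 ⇒ p_{LinkUp} = 295/6 + (1/3)p_{NetOne}.
By symmetry p_{NetOne} = p_{LinkUp}; substituting into the reaction function, (2/3)p_{LinkUp} = 295/6 and p_{LinkUp} = 73.75.
q_{LinkUp} = 232 − 3·73.75 + 2·73.75 = 158.25.

158.25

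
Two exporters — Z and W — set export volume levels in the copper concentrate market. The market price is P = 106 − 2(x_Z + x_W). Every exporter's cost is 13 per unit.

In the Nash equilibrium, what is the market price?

Exporter Z's profit: π = x_Z(106 − 2(x_Z + x_W)) − 13x_Z.
∂π/∂x_Z = 93 − 4x_Z − 2x_W = 0, so x_Z = 23.25 − 0.5x_W.
Setting x_Z = x_W in the reaction function: x_Z = 23.25 − 0.5x_Z, so x_Z = 23.25 / 1.5 = 15.5.
Equilibrium price: P = 106 − 2·31 = 44.

44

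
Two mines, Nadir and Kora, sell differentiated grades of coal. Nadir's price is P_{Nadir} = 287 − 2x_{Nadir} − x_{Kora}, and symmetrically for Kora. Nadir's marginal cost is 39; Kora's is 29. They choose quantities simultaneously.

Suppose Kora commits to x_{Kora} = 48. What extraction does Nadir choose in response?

50

Mine Nadir's profit: π = x_{Nadir}(287 − 2x_{Nadir} − x_{Kora}) − 39x_{Nadir}.
∂π/∂x_{Nadir} = 248 − 4x_{Nadir} − x_{Kora} = 0 ⇒ x_{Nadir} = 62 − 0.25x_{Kora}.
At x_{Kora} = 48: x_{Nadir} = 62 − 0.25·48 = 50.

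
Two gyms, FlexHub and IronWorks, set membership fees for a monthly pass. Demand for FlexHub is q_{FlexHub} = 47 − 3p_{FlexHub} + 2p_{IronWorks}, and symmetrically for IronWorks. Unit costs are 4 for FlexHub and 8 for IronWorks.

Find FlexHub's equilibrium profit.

396.75

FlexHub's profit: π = (p_{FlexHub} − 4)(47 − 3p_{FlexHub} + 2p_{IronWorks}).
∂π/∂p_{FlexHub} = 59 − 6p_{FlexHub} + 2p_{IronWorks} = 0 ⇒ p_{FlexHub} = 59/6 + (1/3)p_{IronWorks}.
Similarly p_{IronWorks} = 71/6 + (1/3)p_{FlexHub}.
Solving the two reaction functions simultaneously: (1 − (1/3)(1/3))p_{FlexHub} = 59/6 + (1/3)·(71/6), so (8/9)p_{FlexHub} = 124/9 and p_{FlexHub} = 15.5.
Then p_{IronWorks} = 71/6 + (1/3)·15.5 = 17.
q_{FlexHub} = 47 − 3·15.5 + 2·17 = 34.5.
Profit = (15.5 − 4)·34.5 = 396.75.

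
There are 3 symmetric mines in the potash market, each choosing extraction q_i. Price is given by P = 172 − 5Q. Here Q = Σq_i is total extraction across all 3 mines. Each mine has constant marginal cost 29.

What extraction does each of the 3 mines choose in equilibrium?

7.15

A representative mine's profit is π_i = q_i(172 − 5Q) − 29q_i, with Q = q_i + Σ_{j≠i} q_j.
First-order condition: 143 − 10q_i − 5Σ_{j≠i} q_j = 0.
With identical mines, set every q_j = q: then 143 − 10q − 10q = 0, i.e. q = 143/20 = 7.15.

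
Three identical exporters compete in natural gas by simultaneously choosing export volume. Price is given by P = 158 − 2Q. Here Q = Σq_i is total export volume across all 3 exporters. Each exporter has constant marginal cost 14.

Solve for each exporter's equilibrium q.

A representative exporter's profit is π_i = q_i(158 − 2Q) − 14q_i, with Q = q_i + Σ_{j≠i} q_j.
First-order condition: 144 − 4q_i − 2Σ_{j≠i} q_j = 0.
In a symmetric equilibrium every exporter chooses the same q, so Σ_{j≠i} q_j = 2q. The condition becomes 144 − 8q = 0, giving q = 144/8 = 18.

18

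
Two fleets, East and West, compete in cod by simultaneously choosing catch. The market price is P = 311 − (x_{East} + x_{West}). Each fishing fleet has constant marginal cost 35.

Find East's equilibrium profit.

Fishing fleet East's profit: π = x_{East}(311 − (x_{East} + x_{West})) − 35x_{East}.
∂π/∂x_{East} = 276 − 2x_{East} − x_{West} = 0, so x_{East} = 138 − 0.5x_{West}.
The game is symmetric, so in equilibrium x_{West} = x_{East}: the reaction function gives 1.5x_{East} = 138, hence x_{East} = 92.
Price P = 311 − 184 = 127.
East's profit: (127 − 35)·92 = 8464.

8464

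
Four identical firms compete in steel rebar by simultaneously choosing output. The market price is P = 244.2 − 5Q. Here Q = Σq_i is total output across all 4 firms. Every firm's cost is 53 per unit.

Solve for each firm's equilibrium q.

7.648

A representative firm's profit is π_i = q_i(244.2 − 5Q) − 53q_i, with Q = q_i + Σ_{j≠i} q_j.
First-order condition: 191.2 − 10q_i − 5Σ_{j≠i} q_j = 0.
Imposing symmetry (q_j = q for all j) turns Σ_{j≠i} q_j into 3q, so 191.2 = 25q and q = 7.648.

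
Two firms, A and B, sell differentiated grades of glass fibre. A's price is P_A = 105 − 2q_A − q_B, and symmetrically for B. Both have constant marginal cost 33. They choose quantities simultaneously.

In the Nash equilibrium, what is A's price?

Firm A's profit: π = q_A(105 − 2q_A − q_B) − 33q_A.
∂π/∂q_A = 72 − 4q_A − q_B = 0 ⇒ q_A = 18 − 0.25q_B.
Setting q_A = q_B in the reaction function: q_A = 18 − 0.25q_A, so q_A = 18 / 1.25 = 14.4.
P_A = 105 − 2·14.4 − 14.4 = 61.8.

61.8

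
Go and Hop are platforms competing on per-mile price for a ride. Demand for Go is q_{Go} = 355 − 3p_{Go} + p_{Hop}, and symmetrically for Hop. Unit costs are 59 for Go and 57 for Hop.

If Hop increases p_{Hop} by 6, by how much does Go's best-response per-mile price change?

Go's profit: π = (p_{Go} − 59)(355 − 3p_{Go} + p_{Hop}).
∂π/∂p_{Go} = 532 − 6p_{Go} + p_{Hop} = 0 ⇒ p_{Go} = 266/3 + (1/6)p_{Hop}.
The reaction-function slope is 1/6, so a 6-unit rise in p_{Hop} moves p_{Go} by 1/6 × 6 = 1. Go's best response rises — the actions are strategic complements.

1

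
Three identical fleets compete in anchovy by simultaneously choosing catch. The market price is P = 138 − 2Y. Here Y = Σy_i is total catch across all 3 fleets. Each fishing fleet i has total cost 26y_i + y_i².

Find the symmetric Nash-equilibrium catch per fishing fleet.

11.2

A representative fishing fleet's profit is π_i = y_i(138 − 2Y) − 26y_i − y_i², with Y = y_i + Σ_{j≠i} y_j.
First-order condition: 112 − 6y_i − 2Σ_{j≠i} y_j = 0.
In a symmetric equilibrium every fishing fleet chooses the same y, so Σ_{j≠i} y_j = 2y. The condition becomes 112 − 10y = 0, giving y = 112/10 = 11.2.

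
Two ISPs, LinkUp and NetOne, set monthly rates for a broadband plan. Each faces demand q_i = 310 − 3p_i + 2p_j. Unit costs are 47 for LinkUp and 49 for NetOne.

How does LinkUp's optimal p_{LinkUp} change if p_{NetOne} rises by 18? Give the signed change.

LinkUp's profit: π = (p_{LinkUp} − 47)(310 − 3p_{LinkUp} + 2p_{NetOne}).
∂π/∂p_{LinkUp} = 451 − 6p_{LinkUp} + 2p_{NetOne} = 0 ⇒ p_{LinkUp} = 451/6 + (1/3)p_{NetOne}.
The reaction-function slope is 1/3, so an 18-unit rise in p_{NetOne} moves p_{LinkUp} by 1/3 × 18 = 6. LinkUp's best response rises — the actions are strategic complements.

6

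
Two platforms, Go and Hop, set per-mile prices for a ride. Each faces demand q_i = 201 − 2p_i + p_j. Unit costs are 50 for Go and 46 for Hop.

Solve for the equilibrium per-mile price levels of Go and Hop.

99.8, 98.2

Go's profit: π = (p_{Go} − 50)(201 − 2p_{Go} + p_{Hop}).
∂π/∂p_{Go} = 301 − 4p_{Go} + p_{Hop} = 0 ⇒ p_{Go} = 75.25 + 0.25p_{Hop}.
Similarly p_{Hop} = 73.25 + 0.25p_{Go}.
Solving the two reaction functions simultaneously: (1 − (0.25)(0.25))p_{Go} = 75.25 + 0.25·73.25, so 0.9375p_{Go} = 93.5625 and p_{Go} = 99.8.
Then p_{Hop} = 73.25 + 0.25·99.8 = 98.2.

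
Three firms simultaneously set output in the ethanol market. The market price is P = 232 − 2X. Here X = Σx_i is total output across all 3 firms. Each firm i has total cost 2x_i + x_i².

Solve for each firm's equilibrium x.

A representative firm's profit is π_i = x_i(232 − 2X) − 2x_i − x_i², with X = x_i + Σ_{j≠i} x_j.
First-order condition: 230 − 6x_i − 2Σ_{j≠i} x_j = 0.
Imposing symmetry (x_j = x for all j) turns Σ_{j≠i} x_j into 2x, so 230 = 10x and x = 23.

23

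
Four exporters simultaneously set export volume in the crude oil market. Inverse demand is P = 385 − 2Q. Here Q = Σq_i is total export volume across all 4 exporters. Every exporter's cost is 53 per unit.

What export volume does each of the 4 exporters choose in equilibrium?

33.2

A representative exporter's profit is π_i = q_i(385 − 2Q) − 53q_i, with Q = q_i + Σ_{j≠i} q_j.
First-order condition: 332 − 4q_i − 2Σ_{j≠i} q_j = 0.
In a symmetric equilibrium every exporter chooses the same q, so Σ_{j≠i} q_j = 3q. The condition becomes 332 − 10q = 0, giving q = 332/10 = 33.2.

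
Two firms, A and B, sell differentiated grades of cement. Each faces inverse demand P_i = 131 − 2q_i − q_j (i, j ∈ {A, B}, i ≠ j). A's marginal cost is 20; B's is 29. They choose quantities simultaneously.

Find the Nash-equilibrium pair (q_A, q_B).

22.8, 19.8

Firm A's profit: π = q_A(131 − 2q_A − q_B) − 20q_A.
∂π/∂q_A = 111 − 4q_A − q_B = 0 ⇒ q_A = 27.75 − 0.25q_B.
Similarly q_B = 25.5 − 0.25q_A.
Substituting the second reaction function into the first: q_A = 27.75 − 0.25(25.5 − 0.25q_A), which gives 0.9375q_A = 21.375 ⇒ q_A = 22.8.
Then q_B = 25.5 − 0.25·22.8 = 19.8.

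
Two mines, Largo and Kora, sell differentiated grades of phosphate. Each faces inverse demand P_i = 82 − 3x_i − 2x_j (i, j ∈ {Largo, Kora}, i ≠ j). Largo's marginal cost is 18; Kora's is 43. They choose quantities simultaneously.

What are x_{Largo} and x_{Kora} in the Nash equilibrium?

9.5625, 3.3125

Mine Largo's profit: π = x_{Largo}(82 − 3x_{Largo} − 2x_{Kora}) − 18x_{Largo}.
∂π/∂x_{Largo} = 64 − 6x_{Largo} − 2x_{Kora} = 0 ⇒ x_{Largo} = 32/3 − (1/3)x_{Kora}.
Similarly x_{Kora} = 6.5 − (1/3)x_{Largo}.
Solving the two reaction functions simultaneously: (1 − (−1/3)(−1/3))x_{Largo} = 32/3 − (1/3)·6.5, so (8/9)x_{Largo} = 8.5 and x_{Largo} = 9.5625.
Then x_{Kora} = 6.5 − (1/3)·9.5625 = 3.3125.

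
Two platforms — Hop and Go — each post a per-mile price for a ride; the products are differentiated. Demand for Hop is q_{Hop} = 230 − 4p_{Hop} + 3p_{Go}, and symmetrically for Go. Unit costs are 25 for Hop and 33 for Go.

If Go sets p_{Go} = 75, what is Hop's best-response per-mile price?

69.375

Hop's profit: π = (p_{Hop} − 25)(230 − 4p_{Hop} + 3p_{Go}).
∂π/∂p_{Hop} = 330 − 8p_{Hop} + 3p_{Go} = 0 ⇒ p_{Hop} = 41.25 + 0.375p_{Go}.
At p_{Go} = 75: p_{Hop} = 41.25 + 0.375·75 = 69.375.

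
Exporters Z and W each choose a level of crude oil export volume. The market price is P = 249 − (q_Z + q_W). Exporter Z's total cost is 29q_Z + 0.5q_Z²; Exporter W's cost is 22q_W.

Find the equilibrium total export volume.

Exporter Z's profit: π = q_Z(249 − (q_Z + q_W)) − 29q_Z − 0.5q_Z².
∂π/∂q_Z = 220 − 3q_Z − q_W = 0, so q_Z = 220/3 − (1/3)q_W.
For W: ∂π/∂q_W = 227 − 2q_W − q_Z = 0 ⇒ q_W = 113.5 − 0.5q_Z.
Solving the two reaction functions simultaneously: (1 − (−1/3)(−0.5))q_Z = 220/3 − (1/3)·113.5, so (5/6)q_Z = 35.5 and q_Z = 42.6.
Then q_W = 113.5 − 0.5·42.6 = 92.2.
Total export volume: 42.6 + 92.2 = 134.8.

134.8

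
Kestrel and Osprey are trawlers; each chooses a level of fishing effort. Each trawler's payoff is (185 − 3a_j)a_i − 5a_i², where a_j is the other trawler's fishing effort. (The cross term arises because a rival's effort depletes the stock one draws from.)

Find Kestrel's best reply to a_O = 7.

Kestrel's payoff is (185 − 3a_O)a_K − 5a_K².
∂π/∂a_K = 185 − 3a_O − 10a_K = 0, so a_K = 18.5 − 0.3a_O.
At a_O = 7: a_K = 18.5 − 0.3·7 = 16.4.

16.4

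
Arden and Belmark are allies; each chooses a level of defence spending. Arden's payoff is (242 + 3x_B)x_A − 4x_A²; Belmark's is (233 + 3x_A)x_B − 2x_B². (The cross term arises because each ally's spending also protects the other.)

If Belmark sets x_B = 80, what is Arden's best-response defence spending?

60.25

Expanding Arden's payoff: 242x_A + 3x_Bx_A − 4x_A².
∂π/∂x_A = 242 + 3x_B − 8x_A = 0, so x_A = 30.25 + 0.375x_B.
At x_B = 80: x_A = 30.25 + 0.375·80 = 60.25.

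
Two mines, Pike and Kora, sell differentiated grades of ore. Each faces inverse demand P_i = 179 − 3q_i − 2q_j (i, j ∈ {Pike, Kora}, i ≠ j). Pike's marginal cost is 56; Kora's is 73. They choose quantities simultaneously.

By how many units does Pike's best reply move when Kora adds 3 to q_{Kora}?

Mine Pike's profit: π = q_{Pike}(179 − 3q_{Pike} − 2q_{Kora}) − 56q_{Pike}.
∂π/∂q_{Pike} = 123 − 6q_{Pike} − 2q_{Kora} = 0 ⇒ q_{Pike} = 20.5 − (1/3)q_{Kora}.
The reaction-function slope is −1/3, so a 3-unit rise in q_{Kora} moves q_{Pike} by −1/3 × 3 = −1. Pike's best response falls — the actions are strategic substitutes.

-1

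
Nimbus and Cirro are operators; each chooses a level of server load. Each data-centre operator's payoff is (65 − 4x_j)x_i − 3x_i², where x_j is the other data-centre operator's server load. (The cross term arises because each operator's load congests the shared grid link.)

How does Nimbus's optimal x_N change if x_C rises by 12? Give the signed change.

-8

Nimbus's payoff is (65 − 4x_C)x_N − 3x_N².
∂π/∂x_N = 65 − 4x_C − 6x_N = 0, so x_N = 65/6 − (2/3)x_C.
The reaction-function slope is −2/3, so a 12-unit rise in x_C moves x_N by −2/3 × 12 = −8. Nimbus's best response falls — the actions are strategic substitutes.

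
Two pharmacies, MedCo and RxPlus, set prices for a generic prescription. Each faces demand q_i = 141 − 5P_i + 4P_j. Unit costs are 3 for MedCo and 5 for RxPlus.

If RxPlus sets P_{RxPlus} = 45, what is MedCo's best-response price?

33.6

MedCo's profit: π = (P_{MedCo} − 3)(141 − 5P_{MedCo} + 4P_{RxPlus}).
∂π/∂P_{MedCo} = 156 − 10P_{MedCo} + 4P_{RxPlus} = 0 ⇒ P_{MedCo} = 15.6 + 0.4P_{RxPlus}.
At P_{RxPlus} = 45: P_{MedCo} = 15.6 + 0.4·45 = 33.6.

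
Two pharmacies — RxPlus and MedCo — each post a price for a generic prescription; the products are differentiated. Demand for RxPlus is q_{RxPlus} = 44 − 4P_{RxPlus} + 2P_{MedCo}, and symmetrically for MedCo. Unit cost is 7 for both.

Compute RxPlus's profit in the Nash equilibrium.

RxPlus's profit: π = (P_{RxPlus} − 7)(44 − 4P_{RxPlus} + 2P_{MedCo}).
∂π/∂P_{RxPlus} = 72 − 8P_{RxPlus} + 2P_{MedCo} = 0 ⇒ P_{RxPlus} = 9 + 0.25P_{MedCo}.
The game is symmetric, so in equilibrium P_{MedCo} = P_{RxPlus}: the reaction function gives 0.75P_{RxPlus} = 9, hence P_{RxPlus} = 12.
q_{RxPlus} = 44 − 4·12 + 2·12 = 20.
Profit = (12 − 7)·20 = 100.

100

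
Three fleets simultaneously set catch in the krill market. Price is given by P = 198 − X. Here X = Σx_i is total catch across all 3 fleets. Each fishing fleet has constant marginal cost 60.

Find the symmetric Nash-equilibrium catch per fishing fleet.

34.5

A representative fishing fleet's profit is π_i = x_i(198 − X) − 60x_i, with X = x_i + Σ_{j≠i} x_j.
First-order condition: 138 − 2x_i − Σ_{j≠i} x_j = 0.
With identical fishing fleets, set every x_j = x: then 138 − 2x − 2x = 0, i.e. x = 138/4 = 34.5.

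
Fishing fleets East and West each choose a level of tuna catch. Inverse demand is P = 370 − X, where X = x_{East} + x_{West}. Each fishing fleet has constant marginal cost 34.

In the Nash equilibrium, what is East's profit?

12544

Fishing fleet East's profit: π = x_{East}(370 − (x_{East} + x_{West})) − 34x_{East}.
∂π/∂x_{East} = 336 − 2x_{East} − x_{West} = 0, so x_{East} = 168 − 0.5x_{West}.
The game is symmetric, so in equilibrium x_{West} = x_{East}: the reaction function gives 1.5x_{East} = 168, hence x_{East} = 112.
Price P = 370 − 224 = 146.
East's profit: (146 − 34)·112 = 12544.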